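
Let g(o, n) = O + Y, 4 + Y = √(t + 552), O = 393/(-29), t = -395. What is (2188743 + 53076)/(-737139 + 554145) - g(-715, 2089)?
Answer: 9377065/1768942 - √157 ≈ -7.2290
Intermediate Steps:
O = -393/29 (O = 393*(-1/29) = -393/29 ≈ -13.552)
Y = -4 + √157 (Y = -4 + √(-395 + 552) = -4 + √157 ≈ 8.5300)
g(o, n) = -509/29 + √157 (g(o, n) = -393/29 + (-4 + √157) = -509/29 + √157)
(2188743 + 53076)/(-737139 + 554145) - g(-715, 2089) = (2188743 + 53076)/(-737139 + 554145) - (-509/29 + √157) = 2241819/(-182994) + (509/29 - √157) = 2241819*(-1/182994) + (509/29 - √157) = -747273/60998 + (509/29 - √157) = 9377065/1768942 - √157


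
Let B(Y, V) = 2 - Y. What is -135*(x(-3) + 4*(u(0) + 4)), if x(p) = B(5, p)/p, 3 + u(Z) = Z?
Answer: -675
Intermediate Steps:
u(Z) = -3 + Z
x(p) = -3/p (x(p) = (2 - 1*5)/p = (2 - 5)/p = -3/p)
-135*(x(-3) + 4*(u(0) + 4)) = -135*(-3/(-3) + 4*((-3 + 0) + 4)) = -135*(-3*(-1/3) + 4*(-3 + 4)) = -135*(1 + 4*1) = -135*(1 + 4) = -135*5 = -675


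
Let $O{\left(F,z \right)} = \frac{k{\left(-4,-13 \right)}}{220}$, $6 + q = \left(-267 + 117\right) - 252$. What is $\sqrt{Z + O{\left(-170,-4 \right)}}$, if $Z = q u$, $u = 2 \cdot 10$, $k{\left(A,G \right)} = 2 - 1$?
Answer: $\frac{i \sqrt{98735945}}{110} \approx 90.333 i$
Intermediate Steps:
$k{\left(A,G \right)} = 1$ ($k{\left(A,G \right)} = 2 - 1 = 1$)
$q = -408$ ($q = -6 + \left(\left(-267 + 117\right) - 252\right) = -6 - 402 = -408$)
$u = 20$
$O{\left(F,z \right)} = \frac{1}{220}$ ($O{\left(F,z \right)} = 1 \cdot \frac{1}{220} = \frac{1}{220}$)
$Z = -8160$ ($Z = \left(-408\right) 20 = -8160$)
$\sqrt{Z + O{\left(-170,-4 \right)}} = \sqrt{-8160 + \frac{1}{220}} = \sqrt{- \frac{1795199}{220}} = \frac{i \sqrt{98735945}}{110}$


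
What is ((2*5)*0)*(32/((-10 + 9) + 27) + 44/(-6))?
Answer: 0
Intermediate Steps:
((2*5)*0)*(32/((-10 + 9) + 27) + 44/(-6)) = (10*0)*(32/(-1 + 27) + 44*(-⅙)) = 0*(32/26 - 22/3) = 0*(32*(1/26) - 22/3) = 0*(16/13 - 22/3) = 0*(-238/39) = 0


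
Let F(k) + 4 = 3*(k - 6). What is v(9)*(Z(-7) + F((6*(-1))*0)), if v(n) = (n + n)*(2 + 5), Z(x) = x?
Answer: -3654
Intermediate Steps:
v(n) = 14*n (v(n) = (2*n)*7 = 14*n)
F(k) = -22 + 3*k (F(k) = -4 + 3*(k - 6) = -4 + 3*(-6 + k) = -4 + (-18 + 3*k) = -22 + 3*k)
v(9)*(Z(-7) + F((6*(-1))*0)) = (14*9)*(-7 + (-22 + 3*((6*(-1))*0))) = 126*(-7 + (-22 + 3*(-6*0))) = 126*(-7 + (-22 + 3*0)) = 126*(-7 + (-22 + 0)) = 126*(-7 - 22) = 126*(-29) = -3654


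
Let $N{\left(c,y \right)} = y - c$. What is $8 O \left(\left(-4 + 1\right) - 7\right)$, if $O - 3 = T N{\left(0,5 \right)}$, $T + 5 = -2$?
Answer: $2560$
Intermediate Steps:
$T = -7$ ($T = -5 - 2 = -7$)
$O = -32$ ($O = 3 - 7 \left(5 - 0\right) = 3 - 7 \left(5 + 0\right) = 3 - 35 = -32$)
$8 O \left(\left(-4 + 1\right) - 7\right) = 8 \left(-32\right) \left(\left(-4 + 1\right) - 7\right) = - 256 \left(-3 - 7\right) = \left(-256\right) \left(-10\right) = 2560$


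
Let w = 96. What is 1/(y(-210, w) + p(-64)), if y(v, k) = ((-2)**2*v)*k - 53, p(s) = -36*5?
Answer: -1/80873 ≈ -1.2365e-5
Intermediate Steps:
p(s) = -180
y(v, k) = -53 + 4*k*v (y(v, k) = (4*v)*k - 53 = 4*k*v - 53 = -53 + 4*k*v)
1/(y(-210, w) + p(-64)) = 1/((-53 + 4*96*(-210)) - 180) = 1/((-53 - 80640) - 180) = 1/(-80693 - 180) = 1/(-80873) = -1/80873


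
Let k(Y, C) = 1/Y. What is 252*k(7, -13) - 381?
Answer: -345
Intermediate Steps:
252*k(7, -13) - 381 = 252/7 - 381 = 252*(1/7) - 381 = 36 - 381 = -345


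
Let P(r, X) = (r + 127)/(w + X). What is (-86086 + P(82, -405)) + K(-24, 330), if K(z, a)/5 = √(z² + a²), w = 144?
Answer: -22468655/261 + 30*√3041 ≈ -84433.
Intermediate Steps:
P(r, X) = (127 + r)/(144 + X) (P(r, X) = (r + 127)/(144 + X) = (127 + r)/(144 + X))
K(z, a) = 5*√(a² + z²) (K(z, a) = 5*√(z² + a²) = 5*√(a² + z²))
(-86086 + P(82, -405)) + K(-24, 330) = (-86086 + (127 + 82)/(144 - 405)) + 5*√(330² + (-24)²) = (-86086 + 209/(-261)) + 5*√(108900 + 576) = (-86086 - 1/261*209) + 5*√109476 = (-86086 - 209/261) + 5*(6*√3041) = -22468655/261 + 30*√3041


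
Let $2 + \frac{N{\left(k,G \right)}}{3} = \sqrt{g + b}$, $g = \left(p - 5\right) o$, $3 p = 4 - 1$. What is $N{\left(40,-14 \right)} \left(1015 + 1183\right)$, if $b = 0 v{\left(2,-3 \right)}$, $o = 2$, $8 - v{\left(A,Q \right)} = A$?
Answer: $-13188 + 13188 i \sqrt{2} \approx -13188.0 + 18651.0 i$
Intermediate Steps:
$v{\left(A,Q \right)} = 8 - A$
$p = 1$ ($p = \frac{4 - 1}{3} = \frac{1}{3} \cdot 3 = 1$)
$b = 0$ ($b = 0 \left(8 - 2\right) = 0 \cdot 6 = 0$)
$g = -8$ ($g = \left(1 - 5\right) 2 = \left(-4\right) 2 = -8$)
$N{\left(k,G \right)} = -6 + 6 i \sqrt{2}$ ($N{\left(k,G \right)} = -6 + 3 \sqrt{-8 + 0} = -6 + 3 \sqrt{-8} = -6 + 3 \cdot 2 i \sqrt{2} = -6 + 6 i \sqrt{2}$)
$N{\left(40,-14 \right)} \left(1015 + 1183\right) = \left(-6 + 6 i \sqrt{2}\right) \left(1015 + 1183\right) = \left(-6 + 6 i \sqrt{2}\right) 2198 = -13188 + 13188 i \sqrt{2}$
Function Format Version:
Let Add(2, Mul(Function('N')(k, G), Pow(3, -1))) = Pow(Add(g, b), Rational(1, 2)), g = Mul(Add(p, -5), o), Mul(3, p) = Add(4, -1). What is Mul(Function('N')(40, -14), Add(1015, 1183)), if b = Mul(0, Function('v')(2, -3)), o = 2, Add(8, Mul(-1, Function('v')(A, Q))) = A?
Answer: Add(-13188, Mul(13188, I, Pow(2, Rational(1, 2)))) ≈ Add(-13188., Mul(18651., I))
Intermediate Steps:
Function('v')(A, Q) = Add(8, Mul(-1, A))
p = 1 (p = Mul(Rational(1, 3), Add(4, -1)) = Mul(Rational(1, 3), 3) = 1)
b = 0 (b = Mul(0, Add(8, Mul(-1, 2))) = Mul(0, Add(8, -2)) = Mul(0, 6) = 0)
g = -8 (g = Mul(Add(1, -5), 2) = Mul(-4, 2) = -8)
Function('N')(k, G) = Add(-6, Mul(6, I, Pow(2, Rational(1, 2)))) (Function('N')(k, G) = Add(-6, Mul(3, Pow(Add(-8, 0), Rational(1, 2)))) = Add(-6, Mul(3, Pow(-8, Rational(1, 2)))) = Add(-6, Mul(3, Mul(2, I, Pow(2, Rational(1, 2))))) = Add(-6, Mul(6, I, Pow(2, Rational(1, 2)))))
Mul(Function('N')(40, -14), Add(1015, 1183)) = Mul(Add(-6, Mul(6, I, Pow(2, Rational(1, 2)))), Add(1015, 1183)) = Mul(Add(-6, Mul(6, I, Pow(2, Rational(1, 2)))), 2198) = Add(-13188, Mul(13188, I, Pow(2, Rational(1, 2))))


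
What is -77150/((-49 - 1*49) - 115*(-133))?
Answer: -77150/15197 ≈ -5.0767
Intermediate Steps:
-77150/((-49 - 1*49) - 115*(-133)) = -77150/((-49 - 49) + 15295) = -77150/(-98 + 15295) = -77150/15197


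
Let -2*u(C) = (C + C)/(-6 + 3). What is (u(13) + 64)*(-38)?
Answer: -7790/3 ≈ -2596.7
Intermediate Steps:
u(C) = C/3 (u(C) = -(C + C)/(2*(-6 + 3)) = -2*C/(2*(-3)) = -2*C*(-1)/(2*3) = -(-1)*C/3 = C/3)
(u(13) + 64)*(-38) = ((⅓)*13 + 64)*(-38) = (13/3 + 64)*(-38) = (205/3)*(-38) = -7790/3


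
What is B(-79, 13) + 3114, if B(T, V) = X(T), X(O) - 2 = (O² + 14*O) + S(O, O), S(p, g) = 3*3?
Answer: 8260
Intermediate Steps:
S(p, g) = 9
X(O) = 11 + O² + 14*O (X(O) = 2 + ((O² + 14*O) + 9) = 2 + (9 + O² + 14*O) = 11 + O² + 14*O)
B(T, V) = 11 + T² + 14*T
B(-79, 13) + 3114 = (11 + (-79)² + 14*(-79)) + 3114 = (11 + 6241 - 1106) + 3114 = 5146 + 3114 = 8260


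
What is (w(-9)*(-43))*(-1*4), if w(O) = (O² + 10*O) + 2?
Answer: -1204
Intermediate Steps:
w(O) = 2 + O² + 10*O
(w(-9)*(-43))*(-1*4) = ((2 + (-9)² + 10*(-9))*(-43))*(-1*4) = ((2 + 81 - 90)*(-43))*(-4) = -7*(-43)*(-4) = 301*(-4) = -1204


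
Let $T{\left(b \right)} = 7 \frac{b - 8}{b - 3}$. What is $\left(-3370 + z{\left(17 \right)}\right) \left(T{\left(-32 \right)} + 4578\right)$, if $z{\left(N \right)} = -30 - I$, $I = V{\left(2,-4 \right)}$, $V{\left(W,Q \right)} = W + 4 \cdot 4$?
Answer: $-15674948$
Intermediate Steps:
$V{\left(W,Q \right)} = 16 + W$ ($V{\left(W,Q \right)} = W + 16 = 16 + W$)
$I = 18$ ($I = 16 + 2 = 18$)
$z{\left(N \right)} = -48$ ($z{\left(N \right)} = -30 - 18 = -48$)
$T{\left(b \right)} = \frac{7 \left(-8 + b\right)}{-3 + b}$ ($T{\left(b \right)} = 7 \frac{-8 + b}{-3 + b} = \frac{7 \left(-8 + b\right)}{-3 + b}$)
$\left(-3370 + z{\left(17 \right)}\right) \left(T{\left(-32 \right)} + 4578\right) = \left(-3370 - 48\right) \left(\frac{7 \left(-8 - 32\right)}{-3 - 32} + 4578\right) = - 3418 \left(7 \frac{1}{-35} \left(-40\right) + 4578\right) = - 3418 \left(7 \left(- \frac{1}{35}\right) \left(-40\right) + 4578\right) = - 3418 \left(8 + 4578\right) = \left(-3418\right) 4586 = -15674948$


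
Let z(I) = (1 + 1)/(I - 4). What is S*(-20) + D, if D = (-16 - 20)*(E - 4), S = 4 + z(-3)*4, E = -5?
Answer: 1868/7 ≈ 266.86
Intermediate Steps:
z(I) = 2/(-4 + I)
S = 20/7 (S = 4 + (2/(-4 - 3))*4 = 4 + (2/(-7))*4 = 4 + (2*(-1/7))*4 = 4 - 2/7*4 = 4 - 8/7 = 20/7 ≈ 2.8571)
D = 324 (D = (-16 - 20)*(-5 - 4) = -36*(-9) = 324)
S*(-20) + D = (20/7)*(-20) + 324 = -400/7 + 324 = 1868/7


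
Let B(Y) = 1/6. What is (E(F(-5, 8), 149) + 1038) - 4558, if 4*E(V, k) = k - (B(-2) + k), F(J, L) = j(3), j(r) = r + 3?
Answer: -84481/24 ≈ -3520.0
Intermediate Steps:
j(r) = 3 + r
B(Y) = 1/6
F(J, L) = 6 (F(J, L) = 3 + 3 = 6)
E(V, k) = -1/24 (E(V, k) = (k - (1/6 + k))/4 = (k + (-1/6 - k))/4 = (1/4)*(-1/6) = -1/24)
(E(F(-5, 8), 149) + 1038) - 4558 = (-1/24 + 1038) - 4558 = 24911/24 - 4558 = -84481/24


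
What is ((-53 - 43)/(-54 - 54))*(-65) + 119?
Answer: 551/9 ≈ 61.222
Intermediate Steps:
((-53 - 43)/(-54 - 54))*(-65) + 119 = -96/(-108)*(-65) + 119 = -96*(-1/108)*(-65) + 119 = (8/9)*(-65) + 119 = -520/9 + 119 = 551/9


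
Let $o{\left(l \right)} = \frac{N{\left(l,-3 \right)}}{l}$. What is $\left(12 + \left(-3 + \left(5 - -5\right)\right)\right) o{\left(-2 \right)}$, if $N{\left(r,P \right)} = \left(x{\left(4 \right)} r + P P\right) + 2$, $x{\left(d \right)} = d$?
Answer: $- \frac{57}{2} \approx -28.5$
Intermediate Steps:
$N{\left(r,P \right)} = 2 + P^{2} + 4 r$ ($N{\left(r,P \right)} = \left(4 r + P P\right) + 2 = \left(4 r + P^{2}\right) + 2 = \left(P^{2} + 4 r\right) + 2 = 2 + P^{2} + 4 r$)
$o{\left(l \right)} = \frac{11 + 4 l}{l}$ ($o{\left(l \right)} = \frac{2 + \left(-3\right)^{2} + 4 l}{l} = \frac{2 + 9 + 4 l}{l} = \frac{11 + 4 l}{l}$)
$\left(12 + \left(-3 + \left(5 - -5\right)\right)\right) o{\left(-2 \right)} = \left(12 + \left(-3 + \left(5 - -5\right)\right)\right) \left(4 + \frac{11}{-2}\right) = \left(12 + \left(-3 + \left(5 + 5\right)\right)\right) \left(4 + 11 \left(- \frac{1}{2}\right)\right) = \left(12 + \left(-3 + 10\right)\right) \left(4 - \frac{11}{2}\right) = \left(12 + 7\right) \left(- \frac{3}{2}\right) = 19 \left(- \frac{3}{2}\right) = - \frac{57}{2}$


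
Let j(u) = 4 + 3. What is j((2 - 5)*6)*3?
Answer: 21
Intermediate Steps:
j(u) = 7
j((2 - 5)*6)*3 = 7*3 = 21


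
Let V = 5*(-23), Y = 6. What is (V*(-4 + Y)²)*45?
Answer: -20700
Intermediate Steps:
V = -115
(V*(-4 + Y)²)*45 = -115*(-4 + 6)²*45 = -115*2²*45 = -115*4*45 = -460*45 = -20700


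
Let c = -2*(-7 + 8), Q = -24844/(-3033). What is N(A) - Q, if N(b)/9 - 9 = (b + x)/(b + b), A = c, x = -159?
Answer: 5278133/12132 ≈ 435.06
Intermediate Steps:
Q = 24844/3033 (Q = -24844*(-1/3033) = 24844/3033 ≈ 8.1912)
c = -2 (c = -2*1 = -2)
A = -2
N(b) = 81 + 9*(-159 + b)/(2*b) (N(b) = 81 + 9*((b - 159)/(b + b)) = 81 + 9*((-159 + b)/((2*b))) = 81 + 9*((-159 + b)*(1/(2*b))) = 81 + 9*((-159 + b)/(2*b)) = 81 + 9*(-159 + b)/(2*b))
N(A) - Q = (9/2)*(-159 + 19*(-2))/(-2) - 1*24844/3033 = (9/2)*(-½)*(-159 - 38) - 24844/3033 = (9/2)*(-½)*(-197) - 24844/3033 = 1773/4 - 24844/3033 = 5278133/12132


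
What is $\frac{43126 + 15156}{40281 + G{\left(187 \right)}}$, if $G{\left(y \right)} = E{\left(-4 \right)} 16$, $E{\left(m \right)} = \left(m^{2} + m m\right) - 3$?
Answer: $\frac{58282}{40745} \approx 1.4304$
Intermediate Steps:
$E{\left(m \right)} = -3 + 2 m^{2}$ ($E{\left(m \right)} = \left(m^{2} + m^{2}\right) - 3 = 2 m^{2} - 3 = -3 + 2 m^{2}$)
$G{\left(y \right)} = 464$ ($G{\left(y \right)} = \left(-3 + 2 \left(-4\right)^{2}\right) 16 = \left(-3 + 2 \cdot 16\right) 16 = \left(-3 + 32\right) 16 = 29 \cdot 16 = 464$)
$\frac{43126 + 15156}{40281 + G{\left(187 \right)}} = \frac{43126 + 15156}{40281 + 464} = \frac{58282}{40745}$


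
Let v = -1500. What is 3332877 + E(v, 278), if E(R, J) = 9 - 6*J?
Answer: 3331218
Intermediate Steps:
3332877 + E(v, 278) = 3332877 + (9 - 6*278) = 3332877 + (9 - 1668) = 3332877 - 1659 = 3331218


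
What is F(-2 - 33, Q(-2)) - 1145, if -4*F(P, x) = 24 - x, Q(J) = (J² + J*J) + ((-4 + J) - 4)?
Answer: -2303/2 ≈ -1151.5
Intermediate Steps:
Q(J) = -8 + J + 2*J² (Q(J) = (J² + J²) + (-8 + J) = 2*J² + (-8 + J) = -8 + J + 2*J²)
F(P, x) = -6 + x/4 (F(P, x) = -(24 - x)/4 = -6 + x/4)
F(-2 - 33, Q(-2)) - 1145 = (-6 + (-8 - 2 + 2*(-2)²)/4) - 1145 = (-6 + (-8 - 2 + 2*4)/4) - 1145 = (-6 + (-8 - 2 + 8)/4) - 1145 = (-6 + (¼)*(-2)) - 1145 = (-6 - ½) - 1145 = -13/2 - 1145 = -2303/2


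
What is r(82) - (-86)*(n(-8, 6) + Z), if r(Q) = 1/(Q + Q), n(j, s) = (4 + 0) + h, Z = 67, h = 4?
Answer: 1057801/164 ≈ 6450.0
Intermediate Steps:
n(j, s) = 8 (n(j, s) = (4 + 0) + 4 = 4 + 4 = 8)
r(Q) = 1/(2*Q)
r(82) - (-86)*(n(-8, 6) + Z) = (½)/82 - (-86)*(8 + 67) = (½)*(1/82) - (-86)*75 = 1/164 - 1*(-6450) = 1/164 + 6450 = 1057801/164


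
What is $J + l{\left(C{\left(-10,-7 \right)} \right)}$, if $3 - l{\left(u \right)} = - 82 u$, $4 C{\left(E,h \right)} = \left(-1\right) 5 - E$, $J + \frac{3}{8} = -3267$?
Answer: $- \frac{25295}{8} \approx -3161.9$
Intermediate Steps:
$J = - \frac{26139}{8}$ ($J = - \frac{3}{8} - 3267 = - \frac{26139}{8} \approx -3267.4$)
$C{\left(E,h \right)} = - \frac{5}{4} - \frac{E}{4}$ ($C{\left(E,h \right)} = \frac{\left(-1\right) 5 - E}{4} = \frac{-5 - E}{4} = - \frac{5}{4} - \frac{E}{4}$)
$l{\left(u \right)} = 3 + 82 u$ ($l{\left(u \right)} = 3 - - 82 u = 3 + 82 u$)
$J + l{\left(C{\left(-10,-7 \right)} \right)} = - \frac{26139}{8} + \left(3 + 82 \left(- \frac{5}{4} - - \frac{5}{2}\right)\right) = - \frac{26139}{8} + \left(3 + 82 \left(- \frac{5}{4} + \frac{5}{2}\right)\right) = - \frac{26139}{8} + \left(3 + 82 \cdot \frac{5}{4}\right) = - \frac{26139}{8} + \left(3 + \frac{205}{2}\right) = - \frac{26139}{8} + \frac{211}{2} = - \frac{25295}{8}$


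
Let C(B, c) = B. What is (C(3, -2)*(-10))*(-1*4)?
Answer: 120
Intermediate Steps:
(C(3, -2)*(-10))*(-1*4) = (3*(-10))*(-1*4) = -30*(-4) = 120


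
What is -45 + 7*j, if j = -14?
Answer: -143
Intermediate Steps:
-45 + 7*j = -45 + 7*(-14) = -45 - 98 = -143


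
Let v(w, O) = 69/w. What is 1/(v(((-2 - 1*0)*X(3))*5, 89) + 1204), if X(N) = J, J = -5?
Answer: 50/60269 ≈ 0.00082961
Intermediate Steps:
X(N) = -5
1/(v(((-2 - 1*0)*X(3))*5, 89) + 1204) = 1/(69/((((-2 - 1*0)*(-5))*5)) + 1204) = 1/(69/((((-2 + 0)*(-5))*5)) + 1204) = 1/(69/((-2*(-5)*5)) + 1204) = 1/(69/((10*5)) + 1204) = 1/(69/50 + 1204) = 1/(60269/50) = 50/60269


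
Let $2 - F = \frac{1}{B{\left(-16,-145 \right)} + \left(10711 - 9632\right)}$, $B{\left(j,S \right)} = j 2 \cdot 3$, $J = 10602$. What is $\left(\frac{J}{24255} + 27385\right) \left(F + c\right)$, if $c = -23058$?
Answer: $- \frac{1672691874375897}{2649185} \approx -6.314 \cdot 10^{8}$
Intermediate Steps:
$B{\left(j,S \right)} = 6 j$ ($B{\left(j,S \right)} = 2 j 3 = 6 j$)
$F = \frac{1965}{983}$ ($F = 2 - \frac{1}{6 \left(-16\right) + \left(10711 - 9632\right)} = 2 - \frac{1}{-96 + \left(10711 - 9632\right)} = 2 - \frac{1}{-96 + 1079} = 2 - \frac{1}{983} = \frac{1965}{983} \approx 1.999$)
$\left(\frac{J}{24255} + 27385\right) \left(F + c\right) = \left(\frac{10602}{24255} + 27385\right) \left(\frac{1965}{983} - 23058\right) = \left(10602 \cdot \frac{1}{24255} + 27385\right) \left(- \frac{22664049}{983}\right) = \left(\frac{1178}{2695} + 27385\right) \left(- \frac{22664049}{983}\right) = \frac{73803753}{2695} \left(- \frac{22664049}{983}\right) = - \frac{1672691874375897}{2649185}$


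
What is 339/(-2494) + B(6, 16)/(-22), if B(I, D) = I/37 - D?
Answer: 592769/1015058 ≈ 0.58398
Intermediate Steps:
B(I, D) = -D + I/37 (B(I, D) = I*(1/37) - D = I/37 - D = -D + I/37)
339/(-2494) + B(6, 16)/(-22) = 339/(-2494) + (-1*16 + (1/37)*6)/(-22) = 339*(-1/2494) + (-16 + 6/37)*(-1/22) = -339/2494 - 586/37*(-1/22) = -339/2494 + 293/407 = 592769/1015058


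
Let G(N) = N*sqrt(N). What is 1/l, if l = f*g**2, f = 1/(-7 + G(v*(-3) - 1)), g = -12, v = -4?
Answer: -7/144 + 11*sqrt(11)/144 ≈ 0.20474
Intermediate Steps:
G(N) = N**(3/2)
f = 1/(-7 + 11*sqrt(11)) (f = 1/(-7 + (-4*(-3) - 1)**(3/2)) = 1/(-7 + (12 - 1)**(3/2)) = 1/(-7 + 11**(3/2)) = 1/(-7 + 11*sqrt(11)) ≈ 0.033918)
l = 504/641 + 792*sqrt(11)/641 (l = (7/1282 + 11*sqrt(11)/1282)*(-12)**2 = (7/1282 + 11*sqrt(11)/1282)*144 = 504/641 + 792*sqrt(11)/641 ≈ 4.8842)
1/l = 1/(504/641 + 792*sqrt(11)/641)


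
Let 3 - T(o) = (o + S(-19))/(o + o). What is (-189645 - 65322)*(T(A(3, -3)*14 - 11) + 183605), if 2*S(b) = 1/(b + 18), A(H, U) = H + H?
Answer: -13669645463097/292 ≈ -4.6814e+10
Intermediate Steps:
A(H, U) = 2*H
S(b) = 1/(2*(18 + b)) (S(b) = 1/(2*(b + 18)) = 1/(2*(18 + b)))
T(o) = 3 - (-½ + o)/(2*o) (T(o) = 3 - (o + 1/(2*(18 - 19)))/(o + o) = 3 - (o + (½)/(-1))/(2*o) = 3 - (o + (½)*(-1))*1/(2*o) = 3 - (o - ½)*1/(2*o) = 3 - (-½ + o)*1/(2*o) = 3 - (-½ + o)/(2*o))
(-189645 - 65322)*(T(A(3, -3)*14 - 11) + 183605) = (-189645 - 65322)*((1 + 10*((2*3)*14 - 11))/(4*((2*3)*14 - 11)) + 183605) = -254967*((1 + 10*(6*14 - 11))/(4*(6*14 - 11)) + 183605) = -254967*((1 + 10*(84 - 11))/(4*(84 - 11)) + 183605) = -254967*((¼)*(1 + 10*73)/73 + 183605) = -254967*((¼)*(1/73)*(1 + 730) + 183605) = -254967*((¼)*(1/73)*731 + 183605) = -254967*(731/292 + 183605) = -254967*53613391/292 = -13669645463097/292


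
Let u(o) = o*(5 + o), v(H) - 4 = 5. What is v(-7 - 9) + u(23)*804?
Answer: 517785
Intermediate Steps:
v(H) = 9 (v(H) = 4 + 5 = 9)
v(-7 - 9) + u(23)*804 = 9 + (23*(5 + 23))*804 = 9 + (23*28)*804 = 9 + 644*804 = 9 + 517776 = 517785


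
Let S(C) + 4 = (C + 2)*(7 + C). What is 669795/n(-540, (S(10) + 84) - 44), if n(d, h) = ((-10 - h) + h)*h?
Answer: -44653/160 ≈ -279.08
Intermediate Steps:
S(C) = -4 + (2 + C)*(7 + C) (S(C) = -4 + (C + 2)*(7 + C) = -4 + (2 + C)*(7 + C))
n(d, h) = -10*h
669795/n(-540, (S(10) + 84) - 44) = 669795/((-10*(((10 + 10**2 + 9*10) + 84) - 44))) = 669795/((-10*(((10 + 100 + 90) + 84) - 44))) = 669795/((-10*((200 + 84) - 44))) = 669795/((-10*(284 - 44))) = 669795/((-10*240)) = 669795/(-2400) = 669795*(-1/2400) = -44653/160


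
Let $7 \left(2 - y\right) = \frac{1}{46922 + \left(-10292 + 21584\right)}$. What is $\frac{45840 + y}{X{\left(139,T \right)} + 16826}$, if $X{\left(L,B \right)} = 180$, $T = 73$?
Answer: $\frac{18680523315}{6929910988} \approx 2.6956$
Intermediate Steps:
$y = \frac{814995}{407498}$ ($y = 2 - \frac{1}{7 \left(46922 + \left(-10292 + 21584\right)\right)} = 2 - \frac{1}{7 \left(46922 + 11292\right)} = 2 - \frac{1}{7 \cdot 58214} = 2 - \frac{1}{407498} = \frac{814995}{407498} \approx 2.0$)
$\frac{45840 + y}{X{\left(139,T \right)} + 16826} = \frac{45840 + \frac{814995}{407498}}{180 + 16826} = \frac{18680523315}{407498 \cdot 17006} = \frac{18680523315}{407498} \cdot \frac{1}{17006} = \frac{18680523315}{6929910988}$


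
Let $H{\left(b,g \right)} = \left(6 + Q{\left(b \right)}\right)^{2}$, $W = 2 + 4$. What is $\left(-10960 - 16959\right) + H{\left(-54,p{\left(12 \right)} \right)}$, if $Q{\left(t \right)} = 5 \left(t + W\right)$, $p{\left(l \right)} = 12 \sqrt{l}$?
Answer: $26837$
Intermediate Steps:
$W = 6$
$Q{\left(t \right)} = 30 + 5 t$ ($Q{\left(t \right)} = 5 \left(t + 6\right) = 5 \left(6 + t\right) = 30 + 5 t$)
$H{\left(b,g \right)} = \left(36 + 5 b\right)^{2}$ ($H{\left(b,g \right)} = \left(6 + \left(30 + 5 b\right)\right)^{2} = \left(36 + 5 b\right)^{2}$)
$\left(-10960 - 16959\right) + H{\left(-54,p{\left(12 \right)} \right)} = \left(-10960 - 16959\right) + \left(36 + 5 \left(-54\right)\right)^{2} = -27919 + \left(36 - 270\right)^{2} = -27919 + \left(-234\right)^{2} = -27919 + 54756 = 26837$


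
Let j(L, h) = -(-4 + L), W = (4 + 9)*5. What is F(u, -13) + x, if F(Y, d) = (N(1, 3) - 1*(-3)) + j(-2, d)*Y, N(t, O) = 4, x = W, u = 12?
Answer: 144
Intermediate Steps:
W = 65 (W = 13*5 = 65)
x = 65
j(L, h) = 4 - L
F(Y, d) = 7 + 6*Y (F(Y, d) = (4 - 1*(-3)) + (4 - 1*(-2))*Y = (4 + 3) + (4 + 2)*Y = 7 + 6*Y)
F(u, -13) + x = (7 + 6*12) + 65 = (7 + 72) + 65 = 79 + 65 = 144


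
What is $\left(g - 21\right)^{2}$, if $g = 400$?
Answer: $143641$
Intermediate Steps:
$\left(g - 21\right)^{2} = \left(400 - 21\right)^{2} = 379^{2} = 143641$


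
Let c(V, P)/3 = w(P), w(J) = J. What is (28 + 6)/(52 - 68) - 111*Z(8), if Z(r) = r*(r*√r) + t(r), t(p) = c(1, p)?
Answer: -21329/8 - 14208*√2 ≈ -22759.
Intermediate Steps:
c(V, P) = 3*P
t(p) = 3*p
Z(r) = r^(5/2) + 3*r (Z(r) = r*(r*√r) + 3*r = r*r^(3/2) + 3*r = r^(5/2) + 3*r)
(28 + 6)/(52 - 68) - 111*Z(8) = (28 + 6)/(52 - 68) - 111*(8^(5/2) + 3*8) = 34/(-16) - 111*(128*√2 + 24) = 34*(-1/16) - 111*(24 + 128*√2) = -17/8 + (-2664 - 14208*√2) = -21329/8 - 14208*√2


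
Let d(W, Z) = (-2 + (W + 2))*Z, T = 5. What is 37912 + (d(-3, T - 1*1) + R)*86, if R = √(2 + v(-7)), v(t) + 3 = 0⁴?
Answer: 36880 + 86*I ≈ 36880.0 + 86.0*I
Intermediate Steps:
v(t) = -3 (v(t) = -3 + 0⁴ = -3 + 0 = -3)
R = I (R = √(2 - 3) = √(-1) = I ≈ 1.0*I)
d(W, Z) = W*Z (d(W, Z) = (-2 + (2 + W))*Z = W*Z)
37912 + (d(-3, T - 1*1) + R)*86 = 37912 + (-3*(5 - 1*1) + I)*86 = 37912 + (-3*(5 - 1) + I)*86 = 37912 + (-3*4 + I)*86 = 37912 + (-12 + I)*86 = 37912 + (-1032 + 86*I) = 36880 + 86*I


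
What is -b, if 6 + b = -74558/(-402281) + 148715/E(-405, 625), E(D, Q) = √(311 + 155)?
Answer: 212648/36571 - 148715*√466/466 ≈ -6883.3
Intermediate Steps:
E(D, Q) = √466
b = -212648/36571 + 148715*√466/466 (b = -6 + (-74558/(-402281) + 148715/(√466)) = -6 + (-74558*(-1/402281) + 148715*(√466/466)) = -6 + (6778/36571 + 148715*√466/466) = -212648/36571 + 148715*√466/466 ≈ 6883.3)
-b = -(-212648/36571 + 148715*√466/466) = 212648/36571 - 148715*√466/466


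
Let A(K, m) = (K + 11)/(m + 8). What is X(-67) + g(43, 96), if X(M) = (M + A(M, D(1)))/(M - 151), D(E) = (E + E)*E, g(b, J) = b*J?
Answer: 4499883/1090 ≈ 4128.3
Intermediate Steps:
g(b, J) = J*b
D(E) = 2*E**2 (D(E) = (2*E)*E = 2*E**2)
A(K, m) = (11 + K)/(8 + m)
X(M) = (11/10 + 11*M/10)/(-151 + M) (X(M) = (M + (11 + M)/(8 + 2*1**2))/(M - 151) = (M + (11 + M)/(8 + 2*1))/(-151 + M) = (M + (11 + M)/(8 + 2))/(-151 + M) = (M + (11 + M)/10)/(-151 + M) = (M + (11/10 + M/10))/(-151 + M) = (11/10 + 11*M/10)/(-151 + M))
X(-67) + g(43, 96) = 11*(1 - 67)/(10*(-151 - 67)) + 96*43 = (11/10)*(-66)/(-218) + 4128 = (11/10)*(-1/218)*(-66) + 4128 = 363/1090 + 4128 = 4499883/1090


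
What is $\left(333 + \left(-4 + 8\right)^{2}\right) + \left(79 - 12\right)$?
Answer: $416$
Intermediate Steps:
$\left(333 + \left(-4 + 8\right)^{2}\right) + \left(79 - 12\right) = \left(333 + 4^{2}\right) + 67 = \left(333 + 16\right) + 67 = 349 + 67 = 416$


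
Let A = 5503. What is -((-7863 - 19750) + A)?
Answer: 22110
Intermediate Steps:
-((-7863 - 19750) + A) = -((-7863 - 19750) + 5503) = -(-27613 + 5503) = -1*(-22110) = 22110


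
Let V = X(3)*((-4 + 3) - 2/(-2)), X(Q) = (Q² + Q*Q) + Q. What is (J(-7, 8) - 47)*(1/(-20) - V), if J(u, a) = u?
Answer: 27/10 ≈ 2.7000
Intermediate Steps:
X(Q) = Q + 2*Q² (X(Q) = (Q² + Q²) + Q = 2*Q² + Q = Q + 2*Q²)
V = 0 (V = (3*(1 + 2*3))*((-4 + 3) - 2/(-2)) = (3*(1 + 6))*(-1 - 2*(-½)) = (3*7)*(-1 + 1) = 21*0 = 0)
(J(-7, 8) - 47)*(1/(-20) - V) = (-7 - 47)*(1/(-20) - 1*0) = -54*(-1/20 + 0) = -54*(-1/20) = 27/10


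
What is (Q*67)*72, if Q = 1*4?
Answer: 19296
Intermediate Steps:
Q = 4
(Q*67)*72 = (4*67)*72 = 268*72 = 19296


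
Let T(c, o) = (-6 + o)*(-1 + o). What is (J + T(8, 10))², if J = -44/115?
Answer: 16777216/13225 ≈ 1268.6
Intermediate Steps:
T(c, o) = (-1 + o)*(-6 + o)
J = -44/115 (J = -44*1/115 = -44/115 ≈ -0.38261)
(J + T(8, 10))² = (-44/115 + (6 + 10² - 7*10))² = (-44/115 + (6 + 100 - 70))² = (-44/115 + 36)² = (4096/115)² = 16777216/13225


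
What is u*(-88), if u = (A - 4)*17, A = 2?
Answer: 2992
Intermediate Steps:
u = -34 (u = (2 - 4)*17 = -2*17 = -34)
u*(-88) = -34*(-88) = 2992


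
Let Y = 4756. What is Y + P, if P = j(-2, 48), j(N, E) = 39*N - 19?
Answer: 4659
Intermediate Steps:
j(N, E) = -19 + 39*N
P = -97 (P = -19 + 39*(-2) = -19 - 78 = -97)
Y + P = 4756 - 97 = 4659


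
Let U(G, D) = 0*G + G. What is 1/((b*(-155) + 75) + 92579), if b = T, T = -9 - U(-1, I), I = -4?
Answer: 1/93894 ≈ 1.0650e-5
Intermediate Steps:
U(G, D) = G (U(G, D) = 0 + G = G)
T = -8 (T = -9 - 1*(-1) = -9 + 1 = -8)
b = -8
1/((b*(-155) + 75) + 92579) = 1/((-8*(-155) + 75) + 92579) = 1/((1240 + 75) + 92579) = 1/(1315 + 92579) = 1/93894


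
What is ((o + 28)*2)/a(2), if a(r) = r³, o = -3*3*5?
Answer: -17/4 ≈ -4.2500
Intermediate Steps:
o = -45 (o = -9*5 = -45)
((o + 28)*2)/a(2) = ((-45 + 28)*2)/(2³) = -17*2/8 = -34*⅛ = -17/4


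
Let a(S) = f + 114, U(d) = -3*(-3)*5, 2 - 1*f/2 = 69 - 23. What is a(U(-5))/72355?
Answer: 26/72355 ≈ 0.00035934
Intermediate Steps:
f = -88 (f = 4 - 2*(69 - 23) = 4 - 2*46 = 4 - 92 = -88)
U(d) = 45 (U(d) = 9*5 = 45)
a(S) = 26 (a(S) = -88 + 114 = 26)
a(U(-5))/72355 = 26/72355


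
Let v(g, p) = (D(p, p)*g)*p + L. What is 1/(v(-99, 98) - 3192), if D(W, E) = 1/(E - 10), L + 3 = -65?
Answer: -4/13481 ≈ -0.00029671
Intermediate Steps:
L = -68 (L = -3 - 65 = -68)
D(W, E) = 1/(-10 + E)
v(g, p) = -68 + g*p/(-10 + p) (v(g, p) = (g/(-10 + p))*p - 68 = g*p/(-10 + p) - 68 = -68 + g*p/(-10 + p))
1/(v(-99, 98) - 3192) = 1/((680 - 68*98 - 99*98)/(-10 + 98) - 3192) = 1/((680 - 6664 - 9702)/88 - 3192) = 1/((1/88)*(-15686) - 3192) = 1/(-713/4 - 3192) = 1/(-13481/4) = -4/13481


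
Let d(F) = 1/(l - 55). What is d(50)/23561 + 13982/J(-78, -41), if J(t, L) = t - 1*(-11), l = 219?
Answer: -54026503861/258888268 ≈ -208.69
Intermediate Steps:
d(F) = 1/164 (d(F) = 1/(219 - 55) = 1/164)
J(t, L) = 11 + t (J(t, L) = t + 11 = 11 + t)
d(50)/23561 + 13982/J(-78, -41) = (1/164)/23561 + 13982/(11 - 78) = (1/164)*(1/23561) + 13982/(-67) = 1/3864004 + 13982*(-1/67) = 1/3864004 - 13982/67 = -54026503861/258888268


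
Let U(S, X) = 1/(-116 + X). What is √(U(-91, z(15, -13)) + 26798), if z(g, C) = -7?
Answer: √405426819/123 ≈ 163.70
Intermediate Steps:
√(U(-91, z(15, -13)) + 26798) = √(1/(-116 - 7) + 26798) = √(1/(-123) + 26798) = √(-1/123 + 26798) = √(3296153/123) = √405426819/123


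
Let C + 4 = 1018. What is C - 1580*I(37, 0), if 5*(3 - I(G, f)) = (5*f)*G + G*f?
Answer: -3726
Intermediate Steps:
C = 1014 (C = -4 + 1018 = 1014)
I(G, f) = 3 - 6*G*f/5 (I(G, f) = 3 - ((5*f)*G + G*f)/5 = 3 - (5*G*f + G*f)/5 = 3 - 6*G*f/5)
C - 1580*I(37, 0) = 1014 - 1580*(3 - 6/5*37*0) = 1014 - 1580*(3 + 0) = 1014 - 1580*3 = 1014 - 4740 = -3726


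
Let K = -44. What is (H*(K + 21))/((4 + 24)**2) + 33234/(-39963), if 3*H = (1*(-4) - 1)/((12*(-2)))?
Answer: -89551837/107420544 ≈ -0.83366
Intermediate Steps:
H = 5/72 (H = ((1*(-4) - 1)/((12*(-2))))/3 = ((-4 - 1)/(-24))/3 = (-5*(-1/24))/3 = (1/3)*(5/24) = 5/72 ≈ 0.069444)
(H*(K + 21))/((4 + 24)**2) + 33234/(-39963) = (5*(-44 + 21)/72)/((4 + 24)**2) + 33234/(-39963) = ((5/72)*(-23))/(28**2) + 33234*(-1/39963) = -115/72/784 - 11078/13321 = -115/72*1/784 - 11078/13321 = -115/56448 - 11078/13321 = -89551837/107420544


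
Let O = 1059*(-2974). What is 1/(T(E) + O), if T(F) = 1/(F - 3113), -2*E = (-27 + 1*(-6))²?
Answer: -7315/23038343792 ≈ -3.1751e-7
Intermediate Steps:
E = -1089/2 (E = -(-27 + 1*(-6))²/2 = -(-27 - 6)²/2 = -½*(-33)² = -½*1089 = -1089/2 ≈ -544.50)
O = -3149466
T(F) = 1/(-3113 + F)
1/(T(E) + O) = 1/(1/(-3113 - 1089/2) - 3149466) = 1/(1/(-7315/2) - 3149466) = 1/(-2/7315 - 3149466) = 1/(-23038343792/7315) = -7315/23038343792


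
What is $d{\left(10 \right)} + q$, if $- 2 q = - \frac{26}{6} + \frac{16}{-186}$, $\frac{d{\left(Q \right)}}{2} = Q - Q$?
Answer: $\frac{137}{62} \approx 2.2097$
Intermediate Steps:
$d{\left(Q \right)} = 0$ ($d{\left(Q \right)} = 2 \left(Q - Q\right) = 2 \cdot 0 = 0$)
$q = \frac{137}{62}$ ($q = - \frac{- \frac{26}{6} + \frac{16}{-186}}{2} = - \frac{\left(-26\right) \frac{1}{6} + 16 \left(- \frac{1}{186}\right)}{2} = - \frac{- \frac{13}{3} - \frac{8}{93}}{2} = \left(- \frac{1}{2}\right) \left(- \frac{137}{31}\right) = \frac{137}{62} \approx 2.2097$)
$d{\left(10 \right)} + q = 0 + \frac{137}{62} = \frac{137}{62}$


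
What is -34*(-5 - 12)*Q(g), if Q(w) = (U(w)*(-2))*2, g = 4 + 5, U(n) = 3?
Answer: -6936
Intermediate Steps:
g = 9
Q(w) = -12 (Q(w) = (3*(-2))*2 = -6*2 = -12)
-34*(-5 - 12)*Q(g) = -34*(-5 - 12)*(-12) = -(-578)*(-12) = -34*204 = -6936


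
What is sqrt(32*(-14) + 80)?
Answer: 4*I*sqrt(23) ≈ 19.183*I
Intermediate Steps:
sqrt(32*(-14) + 80) = sqrt(-448 + 80) = sqrt(-368) = 4*I*sqrt(23)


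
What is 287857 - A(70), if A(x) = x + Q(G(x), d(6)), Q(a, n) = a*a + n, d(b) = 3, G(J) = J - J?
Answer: 287784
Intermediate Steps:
G(J) = 0
Q(a, n) = n + a² (Q(a, n) = a² + n = n + a²)
A(x) = 3 + x (A(x) = x + (3 + 0²) = x + (3 + 0) = x + 3 = 3 + x)
287857 - A(70) = 287857 - (3 + 70) = 287857 - 1*73 = 287857 - 73 = 287784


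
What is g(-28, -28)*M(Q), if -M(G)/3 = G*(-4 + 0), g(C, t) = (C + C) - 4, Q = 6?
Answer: -4320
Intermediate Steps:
g(C, t) = -4 + 2*C (g(C, t) = 2*C - 4 = -4 + 2*C)
M(G) = 12*G (M(G) = -3*G*(-4 + 0) = -3*G*(-4) = -(-12)*G = 12*G)
g(-28, -28)*M(Q) = (-4 + 2*(-28))*(12*6) = (-4 - 56)*72 = -60*72 = -4320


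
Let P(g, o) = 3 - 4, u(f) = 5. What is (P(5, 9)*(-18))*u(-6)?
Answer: 90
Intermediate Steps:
P(g, o) = -1
(P(5, 9)*(-18))*u(-6) = -1*(-18)*5 = 18*5 = 90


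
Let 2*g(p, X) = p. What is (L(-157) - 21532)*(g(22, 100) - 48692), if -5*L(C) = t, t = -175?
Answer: 1046495457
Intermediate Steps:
g(p, X) = p/2
L(C) = 35 (L(C) = -⅕*(-175) = 35)
(L(-157) - 21532)*(g(22, 100) - 48692) = (35 - 21532)*((½)*22 - 48692) = -21497*(11 - 48692) = -21497*(-48681) = 1046495457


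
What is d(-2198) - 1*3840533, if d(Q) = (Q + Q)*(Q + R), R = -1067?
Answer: 10512407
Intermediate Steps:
d(Q) = 2*Q*(-1067 + Q) (d(Q) = (Q + Q)*(Q - 1067) = (2*Q)*(-1067 + Q) = 2*Q*(-1067 + Q))
d(-2198) - 1*3840533 = 2*(-2198)*(-1067 - 2198) - 1*3840533 = 2*(-2198)*(-3265) - 3840533 = 14352940 - 3840533 = 10512407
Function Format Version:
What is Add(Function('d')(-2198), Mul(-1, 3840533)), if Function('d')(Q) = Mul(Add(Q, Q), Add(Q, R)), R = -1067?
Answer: 10512407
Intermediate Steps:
Function('d')(Q) = Mul(2, Q, Add(-1067, Q)) (Function('d')(Q) = Mul(Add(Q, Q), Add(Q, -1067)) = Mul(Mul(2, Q), Add(-1067, Q)) = Mul(2, Q, Add(-1067, Q)))
Add(Function('d')(-2198), Mul(-1, 3840533)) = Add(Mul(2, -2198, Add(-1067, -2198)), Mul(-1, 3840533)) = Add(Mul(2, -2198, -3265), -3840533) = Add(14352940, -3840533) = 10512407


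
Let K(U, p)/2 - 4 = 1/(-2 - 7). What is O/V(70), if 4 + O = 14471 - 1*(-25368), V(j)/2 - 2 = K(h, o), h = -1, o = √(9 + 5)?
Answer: 358515/176 ≈ 2037.0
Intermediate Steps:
o = √14 ≈ 3.7417
K(U, p) = 70/9 (K(U, p) = 8 + 2/(-2 - 7) = 8 + 2/(-9) = 8 + 2*(-⅑) = 8 - 2/9 = 70/9)
V(j) = 176/9 (V(j) = 4 + 2*(70/9) = 4 + 140/9 = 176/9)
O = 39835 (O = -4 + (14471 - 1*(-25368)) = -4 + (14471 + 25368) = -4 + 39839 = 39835)
O/V(70) = 39835/(176/9) = 39835*(9/176) = 358515/176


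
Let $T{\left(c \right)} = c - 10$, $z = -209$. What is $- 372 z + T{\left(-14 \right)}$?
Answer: $77724$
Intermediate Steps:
$T{\left(c \right)} = -10 + c$ ($T{\left(c \right)} = c - 10 = -10 + c$)
$- 372 z + T{\left(-14 \right)} = \left(-372\right) \left(-209\right) - 24 = 77748 - 24 = 77724$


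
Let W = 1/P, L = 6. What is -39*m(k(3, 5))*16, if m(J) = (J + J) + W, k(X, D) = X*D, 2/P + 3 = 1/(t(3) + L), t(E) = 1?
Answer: -124800/7 ≈ -17829.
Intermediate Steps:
P = -7/10 (P = 2/(-3 + 1/(1 + 6)) = 2/(-3 + 1/7) = 2/(-3 + ⅐) = 2/(-20/7) = 2*(-7/20) = -7/10 ≈ -0.70000)
W = -10/7 (W = 1/(-7/10) = -10/7 ≈ -1.4286)
k(X, D) = D*X
m(J) = -10/7 + 2*J (m(J) = (J + J) - 10/7 = 2*J - 10/7 = -10/7 + 2*J)
-39*m(k(3, 5))*16 = -39*(-10/7 + 2*(5*3))*16 = -39*(-10/7 + 2*15)*16 = -39*(-10/7 + 30)*16 = -39*200/7*16 = -7800/7*16 = -124800/7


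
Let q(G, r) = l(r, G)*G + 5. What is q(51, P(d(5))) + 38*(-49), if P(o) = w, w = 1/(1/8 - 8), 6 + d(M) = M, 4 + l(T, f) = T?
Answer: -43417/21 ≈ -2067.5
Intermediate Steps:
l(T, f) = -4 + T
d(M) = -6 + M
w = -8/63 (w = 1/(⅛ - 8) = 1/(-63/8) = -8/63 ≈ -0.12698)
P(o) = -8/63
q(G, r) = 5 + G*(-4 + r) (q(G, r) = (-4 + r)*G + 5 = G*(-4 + r) + 5 = 5 + G*(-4 + r))
q(51, P(d(5))) + 38*(-49) = (5 + 51*(-4 - 8/63)) + 38*(-49) = (5 + 51*(-260/63)) - 1862 = (5 - 4420/21) - 1862 = -4315/21 - 1862 = -43417/21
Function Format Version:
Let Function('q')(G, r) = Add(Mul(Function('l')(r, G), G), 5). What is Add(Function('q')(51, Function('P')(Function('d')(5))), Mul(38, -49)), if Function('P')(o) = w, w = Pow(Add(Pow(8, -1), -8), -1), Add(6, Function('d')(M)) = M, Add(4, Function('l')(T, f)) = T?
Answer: Rational(-43417, 21) ≈ -2067.5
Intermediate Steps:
Function('l')(T, f) = Add(-4, T)
Function('d')(M) = Add(-6, M)
w = Rational(-8, 63) (w = Pow(Add(Rational(1, 8), -8), -1) = Pow(Rational(-63, 8), -1) = Rational(-8, 63) ≈ -0.12698)
Function('P')(o) = Rational(-8, 63)
Function('q')(G, r) = Add(5, Mul(G, Add(-4, r))) (Function('q')(G, r) = Add(Mul(Add(-4, r), G), 5) = Add(Mul(G, Add(-4, r)), 5) = Add(5, Mul(G, Add(-4, r))))
Add(Function('q')(51, Function('P')(Function('d')(5))), Mul(38, -49)) = Add(Add(5, Mul(51, Add(-4, Rational(-8, 63)))), Mul(38, -49)) = Add(Add(5, Mul(51, Rational(-260, 63))), -1862) = Add(Add(5, Rational(-4420, 21)), -1862) = Add(Rational(-4315, 21), -1862) = Rational(-43417, 21)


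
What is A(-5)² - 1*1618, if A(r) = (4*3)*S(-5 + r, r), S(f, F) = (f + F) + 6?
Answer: 10046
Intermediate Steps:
S(f, F) = 6 + F + f (S(f, F) = (F + f) + 6 = 6 + F + f)
A(r) = 12 + 24*r (A(r) = (4*3)*(6 + r + (-5 + r)) = 12*(1 + 2*r) = 12 + 24*r)
A(-5)² - 1*1618 = (12 + 24*(-5))² - 1*1618 = (12 - 120)² - 1618 = (-108)² - 1618 = 11664 - 1618 = 10046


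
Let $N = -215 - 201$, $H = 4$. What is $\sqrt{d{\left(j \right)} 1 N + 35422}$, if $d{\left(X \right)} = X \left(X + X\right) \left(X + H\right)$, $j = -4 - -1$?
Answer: $\sqrt{27934} \approx 167.13$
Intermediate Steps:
$j = -3$ ($j = -4 + 1 = -3$)
$N = -416$ ($N = -215 - 201 = -416$)
$d{\left(X \right)} = 2 X^{2} \left(4 + X\right)$ ($d{\left(X \right)} = X \left(X + X\right) \left(X + 4\right) = X 2 X \left(4 + X\right) = 2 X^{2} \left(4 + X\right)$)
$\sqrt{d{\left(j \right)} 1 N + 35422} = \sqrt{2 \left(-3\right)^{2} \left(4 - 3\right) 1 \left(-416\right) + 35422} = \sqrt{2 \cdot 9 \cdot 1 \cdot 1 \left(-416\right) + 35422} = \sqrt{18 \cdot 1 \left(-416\right) + 35422} = \sqrt{18 \left(-416\right) + 35422} = \sqrt{-7488 + 35422} = \sqrt{27934}$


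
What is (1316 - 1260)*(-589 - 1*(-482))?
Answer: -5992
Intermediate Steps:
(1316 - 1260)*(-589 - 1*(-482)) = 56*(-589 + 482) = 56*(-107) = -5992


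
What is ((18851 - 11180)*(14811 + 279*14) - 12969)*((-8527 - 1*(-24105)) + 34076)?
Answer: 7128583362252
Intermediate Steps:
((18851 - 11180)*(14811 + 279*14) - 12969)*((-8527 - 1*(-24105)) + 34076) = (7671*(14811 + 3906) - 12969)*((-8527 + 24105) + 34076) = (7671*18717 - 12969)*(15578 + 34076) = (143578107 - 12969)*49654 = 143565138*49654 = 7128583362252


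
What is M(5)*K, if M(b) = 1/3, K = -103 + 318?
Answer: 215/3 ≈ 71.667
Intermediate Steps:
K = 215
M(b) = ⅓
M(5)*K = (⅓)*215 = 215/3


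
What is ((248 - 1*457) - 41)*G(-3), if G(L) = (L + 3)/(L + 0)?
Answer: 0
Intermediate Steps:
G(L) = (3 + L)/L
((248 - 1*457) - 41)*G(-3) = ((248 - 1*457) - 41)*((3 - 3)/(-3)) = ((248 - 457) - 41)*(-1/3*0) = (-209 - 41)*0 = -250*0 = 0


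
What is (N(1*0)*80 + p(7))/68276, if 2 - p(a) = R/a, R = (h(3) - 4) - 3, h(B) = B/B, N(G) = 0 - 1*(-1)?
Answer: 145/119483 ≈ 0.0012136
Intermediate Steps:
N(G) = 1 (N(G) = 0 + 1 = 1)
h(B) = 1
R = -6 (R = (1 - 4) - 3 = -3 - 3 = -6)
p(a) = 2 + 6/a (p(a) = 2 - (-6)/a = 2 + 6/a)
(N(1*0)*80 + p(7))/68276 = (1*80 + (2 + 6/7))/68276 = (80 + (2 + 6*(⅐)))*(1/68276) = (80 + (2 + 6/7))*(1/68276) = (80 + 20/7)*(1/68276) = (580/7)*(1/68276) = 145/119483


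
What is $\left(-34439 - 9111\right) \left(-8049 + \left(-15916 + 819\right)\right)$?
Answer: $1008008300$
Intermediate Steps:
$\left(-34439 - 9111\right) \left(-8049 + \left(-15916 + 819\right)\right) = - 43550 \left(-8049 - 15097\right) = \left(-43550\right) \left(-23146\right) = 1008008300$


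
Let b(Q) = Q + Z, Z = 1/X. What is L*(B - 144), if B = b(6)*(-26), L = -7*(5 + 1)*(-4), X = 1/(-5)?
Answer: -28560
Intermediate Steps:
X = -1/5 ≈ -0.20000
Z = -5 (Z = 1/(-1/5) = -5)
L = 168 (L = -42*(-4) = -7*(-24) = 168)
b(Q) = -5 + Q (b(Q) = Q - 5 = -5 + Q)
B = -26 (B = (-5 + 6)*(-26) = 1*(-26) = -26)
L*(B - 144) = 168*(-26 - 144) = 168*(-170) = -28560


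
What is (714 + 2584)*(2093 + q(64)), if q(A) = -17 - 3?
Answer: 6836754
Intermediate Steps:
q(A) = -20
(714 + 2584)*(2093 + q(64)) = (714 + 2584)*(2093 - 20) = 3298*2073 = 6836754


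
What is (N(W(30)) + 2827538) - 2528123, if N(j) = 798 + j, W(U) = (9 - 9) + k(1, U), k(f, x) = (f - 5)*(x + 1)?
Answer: 300089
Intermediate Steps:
k(f, x) = (1 + x)*(-5 + f) (k(f, x) = (-5 + f)*(1 + x) = (1 + x)*(-5 + f))
W(U) = -4 - 4*U (W(U) = (9 - 9) + (-5 + 1 - 5*U + 1*U) = 0 + (-5 + 1 - 5*U + U) = 0 + (-4 - 4*U) = -4 - 4*U)
(N(W(30)) + 2827538) - 2528123 = ((798 + (-4 - 4*30)) + 2827538) - 2528123 = ((798 + (-4 - 120)) + 2827538) - 2528123 = ((798 - 124) + 2827538) - 2528123 = (674 + 2827538) - 2528123 = 2828212 - 2528123 = 300089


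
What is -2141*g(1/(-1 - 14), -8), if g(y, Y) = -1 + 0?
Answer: 2141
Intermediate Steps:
g(y, Y) = -1
-2141*g(1/(-1 - 14), -8) = -2141*(-1) = 2141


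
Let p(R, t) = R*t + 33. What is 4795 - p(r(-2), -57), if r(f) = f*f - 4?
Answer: 4762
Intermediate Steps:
r(f) = -4 + f² (r(f) = f² - 4 = -4 + f²)
p(R, t) = 33 + R*t
4795 - p(r(-2), -57) = 4795 - (33 + (-4 + (-2)²)*(-57)) = 4795 - (33 + (-4 + 4)*(-57)) = 4795 - (33 + 0*(-57)) = 4795 - (33 + 0) = 4795 - 1*33 = 4795 - 33 = 4762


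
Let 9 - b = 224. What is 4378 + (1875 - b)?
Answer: 6468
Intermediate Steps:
b = -215 (b = 9 - 1*224 = 9 - 224 = -215)
4378 + (1875 - b) = 4378 + (1875 - 1*(-215)) = 4378 + (1875 + 215) = 4378 + 2090 = 6468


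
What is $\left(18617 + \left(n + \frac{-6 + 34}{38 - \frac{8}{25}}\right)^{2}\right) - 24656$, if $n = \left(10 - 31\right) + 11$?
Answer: $- \frac{1320688199}{221841} \approx -5953.3$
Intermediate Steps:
$n = -10$ ($n = -21 + 11 = -10$)
$\left(18617 + \left(n + \frac{-6 + 34}{38 - \frac{8}{25}}\right)^{2}\right) - 24656 = \left(18617 + \left(-10 + \frac{-6 + 34}{38 - \frac{8}{25}}\right)^{2}\right) - 24656 = \left(18617 + \left(-10 + \frac{28}{38 - \frac{8}{25}}\right)^{2}\right) - 24656 = \left(18617 + \left(-10 + \frac{28}{\frac{942}{25}}\right)^{2}\right) - 24656 = \left(18617 + \left(-10 + 28 \cdot \frac{25}{942}\right)^{2}\right) - 24656 = \left(18617 + \left(-10 + \frac{350}{471}\right)^{2}\right) - 24656 = \left(18617 + \left(- \frac{4360}{471}\right)^{2}\right) - 24656 = \left(18617 + \frac{19009600}{221841}\right) - 24656 = \frac{4149023497}{221841} - 24656 = - \frac{1320688199}{221841}$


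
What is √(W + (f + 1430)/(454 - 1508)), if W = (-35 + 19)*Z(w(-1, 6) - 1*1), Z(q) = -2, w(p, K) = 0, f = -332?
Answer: √8598005/527 ≈ 5.5640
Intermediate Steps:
W = 32 (W = (-35 + 19)*(-2) = -16*(-2) = 32)
√(W + (f + 1430)/(454 - 1508)) = √(32 + (-332 + 1430)/(454 - 1508)) = √(32 + 1098/(-1054)) = √(32 + 1098*(-1/1054)) = √(32 - 549/527) = √(16315/527) = √8598005/527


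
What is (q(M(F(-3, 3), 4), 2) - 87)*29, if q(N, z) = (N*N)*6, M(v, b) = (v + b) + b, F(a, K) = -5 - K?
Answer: -2523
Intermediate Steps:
M(v, b) = v + 2*b (M(v, b) = (b + v) + b = v + 2*b)
q(N, z) = 6*N² (q(N, z) = N²*6 = 6*N²)
(q(M(F(-3, 3), 4), 2) - 87)*29 = (6*((-5 - 1*3) + 2*4)² - 87)*29 = (6*((-5 - 3) + 8)² - 87)*29 = (6*(-8 + 8)² - 87)*29 = (6*0² - 87)*29 = (6*0 - 87)*29 = (0 - 87)*29 = -87*29 = -2523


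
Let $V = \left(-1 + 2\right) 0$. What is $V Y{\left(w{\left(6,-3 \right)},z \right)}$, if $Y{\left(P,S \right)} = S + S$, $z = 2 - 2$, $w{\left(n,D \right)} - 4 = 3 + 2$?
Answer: $0$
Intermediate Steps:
$w{\left(n,D \right)} = 9$ ($w{\left(n,D \right)} = 4 + \left(3 + 2\right) = 4 + 5 = 9$)
$z = 0$ ($z = 2 - 2 = 0$)
$V = 0$ ($V = 1 \cdot 0 = 0$)
$Y{\left(P,S \right)} = 2 S$
$V Y{\left(w{\left(6,-3 \right)},z \right)} = 0 \cdot 2 \cdot 0 = 0 \cdot 0 = 0$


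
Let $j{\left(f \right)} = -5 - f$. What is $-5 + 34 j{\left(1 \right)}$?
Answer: $-209$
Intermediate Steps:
$-5 + 34 j{\left(1 \right)} = -5 + 34 \left(-5 - 1\right) = -5 + 34 \left(-6\right) = -5 - 204 = -209$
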